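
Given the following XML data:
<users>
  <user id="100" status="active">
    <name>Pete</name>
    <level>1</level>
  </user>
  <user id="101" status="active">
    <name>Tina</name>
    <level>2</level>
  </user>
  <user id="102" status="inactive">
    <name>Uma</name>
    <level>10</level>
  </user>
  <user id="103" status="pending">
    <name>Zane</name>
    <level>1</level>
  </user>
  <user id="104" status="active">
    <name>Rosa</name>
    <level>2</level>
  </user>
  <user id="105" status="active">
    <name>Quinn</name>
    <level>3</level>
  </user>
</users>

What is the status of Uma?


Finding user with name = Uma
user id="102" status="inactive"

ANSWER: inactive


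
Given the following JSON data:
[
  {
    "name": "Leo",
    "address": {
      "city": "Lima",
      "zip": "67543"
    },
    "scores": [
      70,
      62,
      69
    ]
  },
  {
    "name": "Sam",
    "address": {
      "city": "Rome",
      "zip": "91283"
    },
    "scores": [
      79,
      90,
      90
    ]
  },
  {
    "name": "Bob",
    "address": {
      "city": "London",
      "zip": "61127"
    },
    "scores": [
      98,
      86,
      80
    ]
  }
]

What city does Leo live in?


Path: records[0].address.city
Value: Lima

ANSWER: Lima


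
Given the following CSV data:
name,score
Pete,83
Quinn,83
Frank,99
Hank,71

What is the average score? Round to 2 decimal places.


Scores: 83, 83, 99, 71
Sum = 336
Count = 4
Average = 336 / 4 = 84.00

ANSWER: 84.00


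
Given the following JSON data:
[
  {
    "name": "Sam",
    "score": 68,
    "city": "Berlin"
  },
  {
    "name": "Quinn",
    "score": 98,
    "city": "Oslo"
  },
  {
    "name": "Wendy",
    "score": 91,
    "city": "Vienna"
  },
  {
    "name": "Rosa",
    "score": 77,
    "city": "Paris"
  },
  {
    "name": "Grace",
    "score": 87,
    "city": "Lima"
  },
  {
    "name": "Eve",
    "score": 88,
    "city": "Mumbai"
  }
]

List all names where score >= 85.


Filtering records where score >= 85:
  Sam (score=68) -> no
  Quinn (score=98) -> YES
  Wendy (score=91) -> YES
  Rosa (score=77) -> no
  Grace (score=87) -> YES
  Eve (score=88) -> YES


ANSWER: Quinn, Wendy, Grace, Eve


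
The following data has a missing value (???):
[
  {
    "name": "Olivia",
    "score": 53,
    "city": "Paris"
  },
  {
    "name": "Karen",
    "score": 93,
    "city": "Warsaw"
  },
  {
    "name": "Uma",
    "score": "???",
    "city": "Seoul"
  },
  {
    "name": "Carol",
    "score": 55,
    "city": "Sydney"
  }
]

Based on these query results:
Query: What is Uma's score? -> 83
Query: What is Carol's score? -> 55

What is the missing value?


The missing value is Uma's score
From query: Uma's score = 83

ANSWER: 83


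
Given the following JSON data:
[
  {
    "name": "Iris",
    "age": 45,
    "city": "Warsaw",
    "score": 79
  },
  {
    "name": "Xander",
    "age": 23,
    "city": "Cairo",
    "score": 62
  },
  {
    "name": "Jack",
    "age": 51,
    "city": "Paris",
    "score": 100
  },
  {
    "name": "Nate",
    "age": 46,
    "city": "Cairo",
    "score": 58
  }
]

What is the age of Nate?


Looking up record where name = Nate
Record index: 3
Field 'age' = 46

ANSWER: 46


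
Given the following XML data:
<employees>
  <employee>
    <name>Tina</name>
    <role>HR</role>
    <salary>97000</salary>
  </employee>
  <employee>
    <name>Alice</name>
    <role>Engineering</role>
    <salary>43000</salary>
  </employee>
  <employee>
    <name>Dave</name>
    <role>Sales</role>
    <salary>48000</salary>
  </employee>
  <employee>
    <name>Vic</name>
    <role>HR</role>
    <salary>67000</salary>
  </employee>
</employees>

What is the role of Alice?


Searching for <employee> with <name>Alice</name>
Found at position 2
<role>Engineering</role>

ANSWER: Engineering


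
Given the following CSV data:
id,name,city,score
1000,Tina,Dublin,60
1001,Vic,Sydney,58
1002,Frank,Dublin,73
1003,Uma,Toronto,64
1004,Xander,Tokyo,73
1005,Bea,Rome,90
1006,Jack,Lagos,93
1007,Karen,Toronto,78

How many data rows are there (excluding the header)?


Counting rows (excluding header):
Header: id,name,city,score
Data rows: 8

ANSWER: 8


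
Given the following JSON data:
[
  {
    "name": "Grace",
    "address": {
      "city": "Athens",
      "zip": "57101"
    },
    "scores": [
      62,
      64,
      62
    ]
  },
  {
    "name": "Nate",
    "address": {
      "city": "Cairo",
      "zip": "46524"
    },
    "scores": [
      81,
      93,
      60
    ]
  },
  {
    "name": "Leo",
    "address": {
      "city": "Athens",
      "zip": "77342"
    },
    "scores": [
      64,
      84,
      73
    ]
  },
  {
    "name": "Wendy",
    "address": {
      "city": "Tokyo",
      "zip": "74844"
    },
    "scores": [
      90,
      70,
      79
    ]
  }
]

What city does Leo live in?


Path: records[2].address.city
Value: Athens

ANSWER: Athens


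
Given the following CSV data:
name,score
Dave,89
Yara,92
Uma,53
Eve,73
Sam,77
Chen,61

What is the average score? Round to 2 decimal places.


Scores: 89, 92, 53, 73, 77, 61
Sum = 445
Count = 6
Average = 445 / 6 = 74.17

ANSWER: 74.17


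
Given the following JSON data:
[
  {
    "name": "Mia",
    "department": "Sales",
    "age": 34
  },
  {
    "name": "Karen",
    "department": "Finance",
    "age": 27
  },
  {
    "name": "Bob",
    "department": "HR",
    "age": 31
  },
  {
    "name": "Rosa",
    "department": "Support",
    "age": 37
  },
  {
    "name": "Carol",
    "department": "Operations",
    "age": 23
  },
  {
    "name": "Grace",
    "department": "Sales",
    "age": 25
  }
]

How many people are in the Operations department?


Scanning records for department = Operations
  Record 4: Carol
Count: 1

ANSWER: 1


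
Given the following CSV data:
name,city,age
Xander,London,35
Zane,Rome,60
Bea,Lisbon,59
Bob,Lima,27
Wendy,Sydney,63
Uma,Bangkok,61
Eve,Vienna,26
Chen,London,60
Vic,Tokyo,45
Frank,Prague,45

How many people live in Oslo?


Scanning city column for 'Oslo':
Total matches: 0

ANSWER: 0


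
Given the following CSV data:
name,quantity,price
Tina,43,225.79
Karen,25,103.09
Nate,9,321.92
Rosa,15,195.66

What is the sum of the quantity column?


Values in 'quantity' column:
  Row 1: 43
  Row 2: 25
  Row 3: 9
  Row 4: 15
Sum = 43 + 25 + 9 + 15 = 92

ANSWER: 92


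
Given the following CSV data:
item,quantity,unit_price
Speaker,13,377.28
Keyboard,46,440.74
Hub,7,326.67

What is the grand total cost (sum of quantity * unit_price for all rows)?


Computing row totals:
  Speaker: 13 * 377.28 = 4904.64
  Keyboard: 46 * 440.74 = 20274.04
  Hub: 7 * 326.67 = 2286.69
Grand total = 4904.64 + 20274.04 + 2286.69 = 27465.37

ANSWER: 27465.37


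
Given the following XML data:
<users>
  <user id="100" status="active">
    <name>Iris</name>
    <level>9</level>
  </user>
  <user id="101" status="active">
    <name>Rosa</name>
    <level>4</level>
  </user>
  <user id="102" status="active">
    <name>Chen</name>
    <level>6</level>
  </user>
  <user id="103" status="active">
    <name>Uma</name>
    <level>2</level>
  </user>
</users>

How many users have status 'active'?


Counting users with status='active':
  Iris (id=100) -> MATCH
  Rosa (id=101) -> MATCH
  Chen (id=102) -> MATCH
  Uma (id=103) -> MATCH
Count: 4

ANSWER: 4


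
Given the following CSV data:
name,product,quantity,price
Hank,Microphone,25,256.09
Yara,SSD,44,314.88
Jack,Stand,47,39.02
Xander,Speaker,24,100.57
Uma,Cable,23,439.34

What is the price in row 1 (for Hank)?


Row 1: Hank
Column 'price' = 256.09

ANSWER: 256.09


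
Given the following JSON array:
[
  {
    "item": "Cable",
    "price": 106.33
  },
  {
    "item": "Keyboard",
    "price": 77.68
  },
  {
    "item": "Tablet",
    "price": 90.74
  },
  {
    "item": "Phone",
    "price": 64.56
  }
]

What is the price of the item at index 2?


Array index 2 -> Tablet
price = 90.74

ANSWER: 90.74


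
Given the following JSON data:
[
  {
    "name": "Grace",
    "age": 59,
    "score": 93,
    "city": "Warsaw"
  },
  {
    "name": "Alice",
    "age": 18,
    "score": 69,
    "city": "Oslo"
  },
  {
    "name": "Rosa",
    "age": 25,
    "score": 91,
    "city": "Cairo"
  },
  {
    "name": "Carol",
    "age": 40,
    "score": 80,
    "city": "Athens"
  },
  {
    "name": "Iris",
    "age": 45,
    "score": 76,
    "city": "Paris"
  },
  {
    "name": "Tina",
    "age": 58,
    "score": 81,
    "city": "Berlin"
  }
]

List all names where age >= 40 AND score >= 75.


Checking both conditions:
  Grace (age=59, score=93) -> YES
  Alice (age=18, score=69) -> no
  Rosa (age=25, score=91) -> no
  Carol (age=40, score=80) -> YES
  Iris (age=45, score=76) -> YES
  Tina (age=58, score=81) -> YES


ANSWER: Grace, Carol, Iris, Tina


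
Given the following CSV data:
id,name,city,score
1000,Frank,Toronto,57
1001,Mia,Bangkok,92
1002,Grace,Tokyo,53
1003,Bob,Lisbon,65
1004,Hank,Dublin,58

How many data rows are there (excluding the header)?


Counting rows (excluding header):
Header: id,name,city,score
Data rows: 5

ANSWER: 5


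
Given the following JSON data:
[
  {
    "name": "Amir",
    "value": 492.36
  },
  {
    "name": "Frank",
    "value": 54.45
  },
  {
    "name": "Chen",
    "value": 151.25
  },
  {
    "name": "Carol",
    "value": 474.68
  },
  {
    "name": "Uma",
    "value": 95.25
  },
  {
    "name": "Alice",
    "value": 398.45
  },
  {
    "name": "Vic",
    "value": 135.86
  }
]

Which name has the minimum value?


Comparing values:
  Amir: 492.36
  Frank: 54.45
  Chen: 151.25
  Carol: 474.68
  Uma: 95.25
  Alice: 398.45
  Vic: 135.86
Minimum: Frank (54.45)

ANSWER: Frank


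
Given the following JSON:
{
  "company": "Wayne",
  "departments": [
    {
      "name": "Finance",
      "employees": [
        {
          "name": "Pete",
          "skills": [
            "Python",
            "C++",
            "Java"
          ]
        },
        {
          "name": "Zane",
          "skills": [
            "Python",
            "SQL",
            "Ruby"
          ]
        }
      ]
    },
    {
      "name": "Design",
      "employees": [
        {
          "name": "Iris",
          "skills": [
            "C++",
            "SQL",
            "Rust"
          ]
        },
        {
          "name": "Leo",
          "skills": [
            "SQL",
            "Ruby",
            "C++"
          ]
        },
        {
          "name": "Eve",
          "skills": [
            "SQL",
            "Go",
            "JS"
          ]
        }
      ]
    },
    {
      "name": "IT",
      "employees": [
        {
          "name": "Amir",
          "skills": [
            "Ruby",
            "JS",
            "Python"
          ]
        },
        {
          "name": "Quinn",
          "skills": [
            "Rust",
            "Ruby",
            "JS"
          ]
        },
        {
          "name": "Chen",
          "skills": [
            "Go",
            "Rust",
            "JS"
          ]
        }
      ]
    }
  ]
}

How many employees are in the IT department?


Path: departments[2].employees
Count: 3

ANSWER: 3


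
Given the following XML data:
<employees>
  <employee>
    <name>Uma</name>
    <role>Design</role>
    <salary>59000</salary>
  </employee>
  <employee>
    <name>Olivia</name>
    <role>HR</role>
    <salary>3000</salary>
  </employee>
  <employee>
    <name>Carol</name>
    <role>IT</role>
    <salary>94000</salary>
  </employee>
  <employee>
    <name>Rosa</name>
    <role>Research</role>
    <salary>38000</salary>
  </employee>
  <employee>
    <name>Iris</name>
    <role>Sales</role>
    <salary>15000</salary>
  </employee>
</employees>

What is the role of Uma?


Searching for <employee> with <name>Uma</name>
Found at position 1
<role>Design</role>

ANSWER: Design


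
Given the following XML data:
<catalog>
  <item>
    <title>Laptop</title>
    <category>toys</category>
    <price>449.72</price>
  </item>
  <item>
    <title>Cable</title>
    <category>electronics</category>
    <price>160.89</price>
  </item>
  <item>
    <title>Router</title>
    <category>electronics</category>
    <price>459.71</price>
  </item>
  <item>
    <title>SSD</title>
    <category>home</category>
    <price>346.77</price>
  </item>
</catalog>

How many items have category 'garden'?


Scanning <item> elements for <category>garden</category>:
Count: 0

ANSWER: 0


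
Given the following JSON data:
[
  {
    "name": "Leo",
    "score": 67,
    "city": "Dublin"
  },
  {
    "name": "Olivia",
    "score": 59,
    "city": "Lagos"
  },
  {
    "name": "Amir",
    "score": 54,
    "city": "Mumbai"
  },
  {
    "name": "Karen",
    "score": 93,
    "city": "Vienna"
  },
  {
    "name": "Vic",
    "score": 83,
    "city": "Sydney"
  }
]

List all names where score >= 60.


Filtering records where score >= 60:
  Leo (score=67) -> YES
  Olivia (score=59) -> no
  Amir (score=54) -> no
  Karen (score=93) -> YES
  Vic (score=83) -> YES


ANSWER: Leo, Karen, Vic


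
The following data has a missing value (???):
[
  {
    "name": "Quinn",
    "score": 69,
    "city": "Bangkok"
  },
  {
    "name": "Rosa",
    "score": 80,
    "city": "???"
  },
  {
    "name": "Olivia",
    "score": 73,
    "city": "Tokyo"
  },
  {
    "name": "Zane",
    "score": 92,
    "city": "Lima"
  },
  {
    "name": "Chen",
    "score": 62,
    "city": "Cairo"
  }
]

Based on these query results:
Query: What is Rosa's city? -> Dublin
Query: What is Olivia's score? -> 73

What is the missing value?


The missing value is Rosa's city
From query: Rosa's city = Dublin

ANSWER: Dublin


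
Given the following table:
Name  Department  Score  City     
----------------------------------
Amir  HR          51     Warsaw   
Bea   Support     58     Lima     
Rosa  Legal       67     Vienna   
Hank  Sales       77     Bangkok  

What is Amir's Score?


Row 1: Amir
Score = 51

ANSWER: 51


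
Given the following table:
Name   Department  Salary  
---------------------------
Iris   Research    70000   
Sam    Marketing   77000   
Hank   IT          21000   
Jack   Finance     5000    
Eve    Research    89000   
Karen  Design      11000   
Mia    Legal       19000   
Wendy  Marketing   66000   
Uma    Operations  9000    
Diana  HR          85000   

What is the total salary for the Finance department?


Finance department members:
  Jack: 5000
Total = 5000 = 5000

ANSWER: 5000


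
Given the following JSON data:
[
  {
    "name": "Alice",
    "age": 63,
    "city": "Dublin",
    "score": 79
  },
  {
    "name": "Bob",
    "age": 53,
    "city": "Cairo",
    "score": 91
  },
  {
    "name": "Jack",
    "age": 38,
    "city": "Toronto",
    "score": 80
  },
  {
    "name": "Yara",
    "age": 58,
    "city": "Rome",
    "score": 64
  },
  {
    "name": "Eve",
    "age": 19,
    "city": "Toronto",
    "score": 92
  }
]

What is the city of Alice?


Looking up record where name = Alice
Record index: 0
Field 'city' = Dublin

ANSWER: Dublin


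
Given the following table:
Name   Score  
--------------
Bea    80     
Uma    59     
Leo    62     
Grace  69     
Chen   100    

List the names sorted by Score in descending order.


Sorting by Score (descending):
  Chen: 100
  Bea: 80
  Grace: 69
  Leo: 62
  Uma: 59


ANSWER: Chen, Bea, Grace, Leo, Uma


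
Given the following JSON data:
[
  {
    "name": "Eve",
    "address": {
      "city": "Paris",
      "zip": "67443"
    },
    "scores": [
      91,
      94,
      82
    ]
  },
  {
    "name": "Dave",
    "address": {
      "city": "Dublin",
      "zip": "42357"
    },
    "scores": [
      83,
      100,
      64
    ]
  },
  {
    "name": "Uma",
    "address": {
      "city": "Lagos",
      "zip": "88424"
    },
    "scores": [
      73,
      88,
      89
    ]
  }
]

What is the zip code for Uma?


Path: records[2].address.zip
Value: 88424

ANSWER: 88424


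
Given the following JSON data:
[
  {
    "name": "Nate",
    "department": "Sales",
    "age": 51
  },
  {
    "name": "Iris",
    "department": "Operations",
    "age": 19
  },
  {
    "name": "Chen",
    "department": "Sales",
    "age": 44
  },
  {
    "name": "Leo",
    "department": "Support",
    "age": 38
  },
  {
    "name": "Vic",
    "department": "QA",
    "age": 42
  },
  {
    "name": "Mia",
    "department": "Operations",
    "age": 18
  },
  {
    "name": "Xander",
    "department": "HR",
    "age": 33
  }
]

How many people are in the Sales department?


Scanning records for department = Sales
  Record 0: Nate
  Record 2: Chen
Count: 2

ANSWER: 2


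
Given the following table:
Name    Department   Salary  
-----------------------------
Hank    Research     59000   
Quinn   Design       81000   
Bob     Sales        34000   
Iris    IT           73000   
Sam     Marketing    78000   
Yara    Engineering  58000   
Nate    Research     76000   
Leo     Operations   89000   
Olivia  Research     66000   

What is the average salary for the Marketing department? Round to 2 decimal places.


Marketing department members:
  Sam: 78000
Sum = 78000
Count = 1
Average = 78000 / 1 = 78000.00

ANSWER: 78000.00


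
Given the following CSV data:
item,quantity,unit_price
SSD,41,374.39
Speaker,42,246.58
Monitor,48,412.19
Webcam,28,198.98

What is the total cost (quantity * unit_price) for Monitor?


Row: Monitor
quantity = 48
unit_price = 412.19
total = 48 * 412.19 = 19785.12

ANSWER: 19785.12


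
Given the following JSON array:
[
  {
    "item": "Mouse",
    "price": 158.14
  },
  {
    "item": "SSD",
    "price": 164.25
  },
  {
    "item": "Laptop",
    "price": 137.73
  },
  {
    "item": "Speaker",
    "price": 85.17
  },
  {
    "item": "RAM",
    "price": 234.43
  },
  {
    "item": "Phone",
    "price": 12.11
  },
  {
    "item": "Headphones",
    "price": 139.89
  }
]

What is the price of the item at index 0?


Array index 0 -> Mouse
price = 158.14

ANSWER: 158.14


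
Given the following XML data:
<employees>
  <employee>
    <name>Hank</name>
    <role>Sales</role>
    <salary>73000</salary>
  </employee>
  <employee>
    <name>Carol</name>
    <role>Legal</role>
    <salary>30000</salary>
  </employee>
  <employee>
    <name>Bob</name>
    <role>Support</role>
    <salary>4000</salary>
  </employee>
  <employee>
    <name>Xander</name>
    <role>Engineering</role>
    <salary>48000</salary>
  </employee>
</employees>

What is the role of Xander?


Searching for <employee> with <name>Xander</name>
Found at position 4
<role>Engineering</role>

ANSWER: Engineering


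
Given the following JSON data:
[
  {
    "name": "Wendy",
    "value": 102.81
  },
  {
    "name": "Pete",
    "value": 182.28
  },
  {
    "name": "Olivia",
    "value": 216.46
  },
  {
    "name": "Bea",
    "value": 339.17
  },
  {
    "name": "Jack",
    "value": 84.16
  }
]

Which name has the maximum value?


Comparing values:
  Wendy: 102.81
  Pete: 182.28
  Olivia: 216.46
  Bea: 339.17
  Jack: 84.16
Maximum: Bea (339.17)

ANSWER: Bea


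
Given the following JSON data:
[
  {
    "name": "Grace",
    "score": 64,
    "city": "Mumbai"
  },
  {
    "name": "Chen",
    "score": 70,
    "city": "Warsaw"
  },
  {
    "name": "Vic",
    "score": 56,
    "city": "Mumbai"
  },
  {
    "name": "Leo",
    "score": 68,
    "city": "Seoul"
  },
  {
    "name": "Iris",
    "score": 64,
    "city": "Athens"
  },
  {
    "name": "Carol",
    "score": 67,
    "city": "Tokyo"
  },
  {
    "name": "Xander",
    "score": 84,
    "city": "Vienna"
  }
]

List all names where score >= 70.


Filtering records where score >= 70:
  Grace (score=64) -> no
  Chen (score=70) -> YES
  Vic (score=56) -> no
  Leo (score=68) -> no
  Iris (score=64) -> no
  Carol (score=67) -> no
  Xander (score=84) -> YES


ANSWER: Chen, Xander


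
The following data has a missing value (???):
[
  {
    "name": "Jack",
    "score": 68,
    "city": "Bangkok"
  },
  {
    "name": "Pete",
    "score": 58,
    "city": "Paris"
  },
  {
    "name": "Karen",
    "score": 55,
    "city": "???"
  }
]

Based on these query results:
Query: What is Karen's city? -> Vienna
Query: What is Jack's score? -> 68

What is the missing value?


The missing value is Karen's city
From query: Karen's city = Vienna

ANSWER: Vienna


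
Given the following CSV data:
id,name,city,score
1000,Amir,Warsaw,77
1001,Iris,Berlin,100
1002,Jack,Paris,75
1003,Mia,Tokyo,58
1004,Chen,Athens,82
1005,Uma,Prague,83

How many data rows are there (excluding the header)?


Counting rows (excluding header):
Header: id,name,city,score
Data rows: 6

ANSWER: 6


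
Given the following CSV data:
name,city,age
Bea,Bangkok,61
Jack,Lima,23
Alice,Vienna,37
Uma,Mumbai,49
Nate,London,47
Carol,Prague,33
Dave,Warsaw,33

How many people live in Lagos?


Scanning city column for 'Lagos':
Total matches: 0

ANSWER: 0


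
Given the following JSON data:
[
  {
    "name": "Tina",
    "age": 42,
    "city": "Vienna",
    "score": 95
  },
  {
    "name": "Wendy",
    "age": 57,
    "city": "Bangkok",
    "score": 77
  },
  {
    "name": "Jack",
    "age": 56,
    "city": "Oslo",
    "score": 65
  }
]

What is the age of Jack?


Looking up record where name = Jack
Record index: 2
Field 'age' = 56

ANSWER: 56


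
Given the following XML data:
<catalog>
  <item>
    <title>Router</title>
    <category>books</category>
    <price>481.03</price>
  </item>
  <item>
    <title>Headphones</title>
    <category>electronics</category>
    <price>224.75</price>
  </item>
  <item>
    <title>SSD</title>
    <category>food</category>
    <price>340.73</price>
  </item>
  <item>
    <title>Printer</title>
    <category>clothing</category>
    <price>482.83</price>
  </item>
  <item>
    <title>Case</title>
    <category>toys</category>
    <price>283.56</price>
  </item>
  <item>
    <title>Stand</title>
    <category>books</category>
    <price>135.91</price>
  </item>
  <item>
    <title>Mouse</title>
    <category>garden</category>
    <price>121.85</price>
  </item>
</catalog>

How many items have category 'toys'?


Scanning <item> elements for <category>toys</category>:
  Item 5: Case -> MATCH
Count: 1

ANSWER: 1


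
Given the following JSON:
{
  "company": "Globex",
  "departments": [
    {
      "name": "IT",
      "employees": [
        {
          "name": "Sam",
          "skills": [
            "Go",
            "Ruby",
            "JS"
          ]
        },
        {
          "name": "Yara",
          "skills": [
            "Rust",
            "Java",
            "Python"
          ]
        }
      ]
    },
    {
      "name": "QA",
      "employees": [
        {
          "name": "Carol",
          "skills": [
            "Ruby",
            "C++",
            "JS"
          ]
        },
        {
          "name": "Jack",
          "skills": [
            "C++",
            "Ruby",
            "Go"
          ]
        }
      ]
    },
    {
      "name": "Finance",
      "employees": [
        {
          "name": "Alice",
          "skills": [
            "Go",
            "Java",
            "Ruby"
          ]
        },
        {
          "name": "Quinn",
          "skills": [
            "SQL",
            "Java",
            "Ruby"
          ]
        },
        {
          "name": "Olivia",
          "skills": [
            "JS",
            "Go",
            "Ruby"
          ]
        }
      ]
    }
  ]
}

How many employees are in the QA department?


Path: departments[1].employees
Count: 2

ANSWER: 2


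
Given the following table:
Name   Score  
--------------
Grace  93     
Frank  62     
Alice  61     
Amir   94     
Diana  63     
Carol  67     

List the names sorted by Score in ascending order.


Sorting by Score (ascending):
  Alice: 61
  Frank: 62
  Diana: 63
  Carol: 67
  Grace: 93
  Amir: 94


ANSWER: Alice, Frank, Diana, Carol, Grace, Amir


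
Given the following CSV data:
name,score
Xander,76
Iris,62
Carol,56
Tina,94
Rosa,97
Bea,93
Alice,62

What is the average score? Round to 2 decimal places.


Scores: 76, 62, 56, 94, 97, 93, 62
Sum = 540
Count = 7
Average = 540 / 7 = 77.14

ANSWER: 77.14


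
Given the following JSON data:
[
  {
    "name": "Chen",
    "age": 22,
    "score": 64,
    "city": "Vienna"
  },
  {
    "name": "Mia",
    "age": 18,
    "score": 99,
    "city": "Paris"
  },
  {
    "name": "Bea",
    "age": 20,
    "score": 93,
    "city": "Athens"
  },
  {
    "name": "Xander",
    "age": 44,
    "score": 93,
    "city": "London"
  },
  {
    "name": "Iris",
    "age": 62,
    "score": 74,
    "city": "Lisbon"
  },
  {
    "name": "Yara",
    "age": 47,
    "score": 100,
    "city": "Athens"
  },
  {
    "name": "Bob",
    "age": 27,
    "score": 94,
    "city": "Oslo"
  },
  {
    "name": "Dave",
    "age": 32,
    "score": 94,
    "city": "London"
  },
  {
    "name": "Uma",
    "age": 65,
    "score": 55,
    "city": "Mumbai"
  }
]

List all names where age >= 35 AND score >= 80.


Checking both conditions:
  Chen (age=22, score=64) -> no
  Mia (age=18, score=99) -> no
  Bea (age=20, score=93) -> no
  Xander (age=44, score=93) -> YES
  Iris (age=62, score=74) -> no
  Yara (age=47, score=100) -> YES
  Bob (age=27, score=94) -> no
  Dave (age=32, score=94) -> no
  Uma (age=65, score=55) -> no


ANSWER: Xander, Yara


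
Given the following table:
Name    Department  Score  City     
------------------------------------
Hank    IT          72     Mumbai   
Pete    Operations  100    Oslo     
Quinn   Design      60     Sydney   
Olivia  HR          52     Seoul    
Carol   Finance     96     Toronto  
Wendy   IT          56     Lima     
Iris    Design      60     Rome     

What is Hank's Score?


Row 1: Hank
Score = 72

ANSWER: 72


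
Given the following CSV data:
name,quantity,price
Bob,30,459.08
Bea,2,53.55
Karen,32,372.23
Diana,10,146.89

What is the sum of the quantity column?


Values in 'quantity' column:
  Row 1: 30
  Row 2: 2
  Row 3: 32
  Row 4: 10
Sum = 30 + 2 + 32 + 10 = 74

ANSWER: 74


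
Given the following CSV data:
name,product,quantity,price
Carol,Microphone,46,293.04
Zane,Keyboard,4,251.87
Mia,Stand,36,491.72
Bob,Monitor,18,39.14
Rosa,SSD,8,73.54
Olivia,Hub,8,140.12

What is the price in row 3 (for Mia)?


Row 3: Mia
Column 'price' = 491.72

ANSWER: 491.72


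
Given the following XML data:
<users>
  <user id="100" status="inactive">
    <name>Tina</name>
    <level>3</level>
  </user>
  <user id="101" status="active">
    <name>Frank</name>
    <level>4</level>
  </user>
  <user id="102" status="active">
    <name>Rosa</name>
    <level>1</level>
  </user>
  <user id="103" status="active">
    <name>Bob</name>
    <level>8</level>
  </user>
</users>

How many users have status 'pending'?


Counting users with status='pending':
Count: 0

ANSWER: 0


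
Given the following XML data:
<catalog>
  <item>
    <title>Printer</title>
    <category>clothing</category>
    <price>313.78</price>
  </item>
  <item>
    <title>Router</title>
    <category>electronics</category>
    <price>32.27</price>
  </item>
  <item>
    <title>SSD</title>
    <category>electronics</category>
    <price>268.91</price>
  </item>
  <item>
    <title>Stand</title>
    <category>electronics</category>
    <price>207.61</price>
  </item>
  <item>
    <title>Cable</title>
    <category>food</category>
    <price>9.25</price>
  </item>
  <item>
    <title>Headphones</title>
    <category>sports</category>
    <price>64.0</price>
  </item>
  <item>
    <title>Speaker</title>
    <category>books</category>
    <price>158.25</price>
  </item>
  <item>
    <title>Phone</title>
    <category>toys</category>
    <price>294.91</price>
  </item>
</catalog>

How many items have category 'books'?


Scanning <item> elements for <category>books</category>:
  Item 7: Speaker -> MATCH
Count: 1

ANSWER: 1


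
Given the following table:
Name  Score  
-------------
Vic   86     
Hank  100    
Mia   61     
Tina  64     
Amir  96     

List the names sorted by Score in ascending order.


Sorting by Score (ascending):
  Mia: 61
  Tina: 64
  Vic: 86
  Amir: 96
  Hank: 100


ANSWER: Mia, Tina, Vic, Amir, Hank


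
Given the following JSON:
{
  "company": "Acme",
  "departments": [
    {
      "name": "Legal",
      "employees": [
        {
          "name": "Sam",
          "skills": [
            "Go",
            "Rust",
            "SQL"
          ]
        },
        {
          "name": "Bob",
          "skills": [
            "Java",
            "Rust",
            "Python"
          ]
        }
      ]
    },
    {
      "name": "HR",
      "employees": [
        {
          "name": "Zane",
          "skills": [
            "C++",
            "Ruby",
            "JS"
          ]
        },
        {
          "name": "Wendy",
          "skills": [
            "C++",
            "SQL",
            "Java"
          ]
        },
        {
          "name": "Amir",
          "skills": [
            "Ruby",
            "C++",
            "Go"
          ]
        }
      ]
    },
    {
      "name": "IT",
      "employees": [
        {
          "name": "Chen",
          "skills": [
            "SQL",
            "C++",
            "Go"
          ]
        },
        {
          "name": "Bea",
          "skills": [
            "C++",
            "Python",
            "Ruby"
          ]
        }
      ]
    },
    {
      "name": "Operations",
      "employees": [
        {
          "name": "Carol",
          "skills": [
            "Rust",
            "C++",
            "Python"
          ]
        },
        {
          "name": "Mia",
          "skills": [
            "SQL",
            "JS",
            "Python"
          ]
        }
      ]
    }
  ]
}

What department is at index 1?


Path: departments[1].name
Value: HR

ANSWER: HR


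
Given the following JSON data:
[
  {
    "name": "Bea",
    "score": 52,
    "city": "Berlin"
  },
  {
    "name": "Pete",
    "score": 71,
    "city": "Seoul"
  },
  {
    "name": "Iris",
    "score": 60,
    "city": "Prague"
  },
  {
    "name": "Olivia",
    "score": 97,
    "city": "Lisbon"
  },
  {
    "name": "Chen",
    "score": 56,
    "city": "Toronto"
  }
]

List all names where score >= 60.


Filtering records where score >= 60:
  Bea (score=52) -> no
  Pete (score=71) -> YES
  Iris (score=60) -> YES
  Olivia (score=97) -> YES
  Chen (score=56) -> no


ANSWER: Pete, Iris, Olivia


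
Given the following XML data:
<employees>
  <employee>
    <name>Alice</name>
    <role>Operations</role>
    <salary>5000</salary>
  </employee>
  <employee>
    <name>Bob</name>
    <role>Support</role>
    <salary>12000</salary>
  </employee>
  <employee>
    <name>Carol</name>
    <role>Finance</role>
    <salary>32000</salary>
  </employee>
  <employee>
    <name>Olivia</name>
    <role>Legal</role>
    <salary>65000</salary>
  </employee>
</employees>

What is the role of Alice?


Searching for <employee> with <name>Alice</name>
Found at position 1
<role>Operations</role>

ANSWER: Operations


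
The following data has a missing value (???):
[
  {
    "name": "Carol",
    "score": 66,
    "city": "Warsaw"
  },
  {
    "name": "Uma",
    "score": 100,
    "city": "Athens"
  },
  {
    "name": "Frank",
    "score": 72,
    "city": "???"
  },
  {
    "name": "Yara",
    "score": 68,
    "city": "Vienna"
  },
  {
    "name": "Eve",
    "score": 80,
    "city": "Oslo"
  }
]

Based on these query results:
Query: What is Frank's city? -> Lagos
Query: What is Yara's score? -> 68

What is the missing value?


The missing value is Frank's city
From query: Frank's city = Lagos

ANSWER: Lagos


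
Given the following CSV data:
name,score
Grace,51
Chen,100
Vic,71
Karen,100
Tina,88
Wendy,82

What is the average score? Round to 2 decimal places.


Scores: 51, 100, 71, 100, 88, 82
Sum = 492
Count = 6
Average = 492 / 6 = 82.00

ANSWER: 82.00


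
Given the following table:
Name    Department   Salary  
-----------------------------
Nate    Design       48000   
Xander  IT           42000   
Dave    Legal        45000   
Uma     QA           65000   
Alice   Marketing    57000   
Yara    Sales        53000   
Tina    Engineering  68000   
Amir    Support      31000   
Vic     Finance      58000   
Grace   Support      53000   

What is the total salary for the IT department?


IT department members:
  Xander: 42000
Total = 42000 = 42000

ANSWER: 42000


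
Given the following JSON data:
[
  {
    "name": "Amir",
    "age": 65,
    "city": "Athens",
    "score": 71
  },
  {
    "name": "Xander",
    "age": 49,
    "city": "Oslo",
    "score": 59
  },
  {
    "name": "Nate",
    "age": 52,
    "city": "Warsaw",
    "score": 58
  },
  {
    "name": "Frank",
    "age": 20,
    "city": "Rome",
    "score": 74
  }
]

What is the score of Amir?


Looking up record where name = Amir
Record index: 0
Field 'score' = 71

ANSWER: 71


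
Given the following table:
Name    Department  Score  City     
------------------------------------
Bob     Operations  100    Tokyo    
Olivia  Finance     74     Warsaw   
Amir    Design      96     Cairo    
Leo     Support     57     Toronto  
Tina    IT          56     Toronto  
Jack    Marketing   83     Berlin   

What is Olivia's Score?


Row 2: Olivia
Score = 74

ANSWER: 74


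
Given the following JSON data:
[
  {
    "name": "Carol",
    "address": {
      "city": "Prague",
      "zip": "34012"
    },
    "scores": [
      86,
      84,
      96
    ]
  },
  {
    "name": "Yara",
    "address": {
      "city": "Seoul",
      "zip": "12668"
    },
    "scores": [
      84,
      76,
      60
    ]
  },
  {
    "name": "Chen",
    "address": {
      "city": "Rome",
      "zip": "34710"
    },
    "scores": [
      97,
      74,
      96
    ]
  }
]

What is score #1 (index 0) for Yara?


Path: records[1].scores[0]
Value: 84

ANSWER: 84


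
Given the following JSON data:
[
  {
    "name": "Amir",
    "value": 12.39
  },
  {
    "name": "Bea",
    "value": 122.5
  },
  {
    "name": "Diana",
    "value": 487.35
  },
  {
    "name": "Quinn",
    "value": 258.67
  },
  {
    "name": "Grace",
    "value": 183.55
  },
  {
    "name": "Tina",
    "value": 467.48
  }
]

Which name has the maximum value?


Comparing values:
  Amir: 12.39
  Bea: 122.5
  Diana: 487.35
  Quinn: 258.67
  Grace: 183.55
  Tina: 467.48
Maximum: Diana (487.35)

ANSWER: Diana


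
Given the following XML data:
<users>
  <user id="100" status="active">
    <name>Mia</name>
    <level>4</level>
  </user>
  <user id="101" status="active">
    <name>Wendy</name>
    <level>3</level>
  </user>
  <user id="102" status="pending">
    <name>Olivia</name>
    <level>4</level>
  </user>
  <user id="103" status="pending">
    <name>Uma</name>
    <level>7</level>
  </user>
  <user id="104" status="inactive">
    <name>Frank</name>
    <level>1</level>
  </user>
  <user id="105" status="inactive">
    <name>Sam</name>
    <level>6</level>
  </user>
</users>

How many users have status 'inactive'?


Counting users with status='inactive':
  Frank (id=104) -> MATCH
  Sam (id=105) -> MATCH
Count: 2

ANSWER: 2


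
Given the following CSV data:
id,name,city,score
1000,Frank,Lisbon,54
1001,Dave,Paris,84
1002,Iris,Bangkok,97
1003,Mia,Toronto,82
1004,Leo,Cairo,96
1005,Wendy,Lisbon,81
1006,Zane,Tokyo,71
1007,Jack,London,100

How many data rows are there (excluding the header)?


Counting rows (excluding header):
Header: id,name,city,score
Data rows: 8

ANSWER: 8


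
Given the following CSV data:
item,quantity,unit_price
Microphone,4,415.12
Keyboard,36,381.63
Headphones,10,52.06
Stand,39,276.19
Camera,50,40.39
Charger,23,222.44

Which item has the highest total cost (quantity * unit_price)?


Computing row totals:
  Microphone: 1660.48
  Keyboard: 13738.68
  Headphones: 520.6
  Stand: 10771.41
  Camera: 2019.5
  Charger: 5116.12
Maximum: Keyboard (13738.68)

ANSWER: Keyboard


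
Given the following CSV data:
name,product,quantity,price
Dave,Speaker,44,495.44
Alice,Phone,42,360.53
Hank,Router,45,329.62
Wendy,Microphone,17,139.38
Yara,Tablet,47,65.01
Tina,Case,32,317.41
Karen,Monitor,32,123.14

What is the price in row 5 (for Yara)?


Row 5: Yara
Column 'price' = 65.01

ANSWER: 65.01


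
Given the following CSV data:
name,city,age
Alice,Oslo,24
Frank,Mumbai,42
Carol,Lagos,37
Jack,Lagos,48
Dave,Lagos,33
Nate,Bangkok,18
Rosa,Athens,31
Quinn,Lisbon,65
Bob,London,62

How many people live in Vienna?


Scanning city column for 'Vienna':
Total matches: 0

ANSWER: 0


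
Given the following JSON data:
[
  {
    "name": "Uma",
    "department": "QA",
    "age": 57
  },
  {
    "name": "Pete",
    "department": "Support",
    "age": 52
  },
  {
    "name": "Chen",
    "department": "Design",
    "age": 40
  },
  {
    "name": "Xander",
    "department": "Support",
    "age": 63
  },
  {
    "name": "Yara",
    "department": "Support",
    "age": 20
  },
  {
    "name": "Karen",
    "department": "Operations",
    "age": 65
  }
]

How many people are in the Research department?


Scanning records for department = Research
  No matches found
Count: 0

ANSWER: 0


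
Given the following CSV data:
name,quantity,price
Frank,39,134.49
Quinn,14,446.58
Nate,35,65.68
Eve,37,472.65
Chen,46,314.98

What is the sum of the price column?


Values in 'price' column:
  Row 1: 134.49
  Row 2: 446.58
  Row 3: 65.68
  Row 4: 472.65
  Row 5: 314.98
Sum = 134.49 + 446.58 + 65.68 + 472.65 + 314.98 = 1434.38

ANSWER: 1434.38


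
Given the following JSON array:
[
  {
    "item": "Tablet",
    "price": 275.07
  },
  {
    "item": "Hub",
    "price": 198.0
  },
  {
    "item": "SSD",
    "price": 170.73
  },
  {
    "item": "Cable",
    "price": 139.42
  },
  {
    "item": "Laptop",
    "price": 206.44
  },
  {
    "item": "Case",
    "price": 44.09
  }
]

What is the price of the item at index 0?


Array index 0 -> Tablet
price = 275.07

ANSWER: 275.07


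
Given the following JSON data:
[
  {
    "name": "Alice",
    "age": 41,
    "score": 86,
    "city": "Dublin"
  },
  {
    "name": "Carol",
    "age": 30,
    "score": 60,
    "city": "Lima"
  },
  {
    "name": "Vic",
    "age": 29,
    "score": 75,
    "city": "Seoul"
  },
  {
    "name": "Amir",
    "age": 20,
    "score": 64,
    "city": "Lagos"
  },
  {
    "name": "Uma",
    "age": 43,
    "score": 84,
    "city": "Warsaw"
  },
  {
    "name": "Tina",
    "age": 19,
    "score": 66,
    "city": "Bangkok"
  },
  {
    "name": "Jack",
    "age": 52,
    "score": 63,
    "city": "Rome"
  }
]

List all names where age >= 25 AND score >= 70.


Checking both conditions:
  Alice (age=41, score=86) -> YES
  Carol (age=30, score=60) -> no
  Vic (age=29, score=75) -> YES
  Amir (age=20, score=64) -> no
  Uma (age=43, score=84) -> YES
  Tina (age=19, score=66) -> no
  Jack (age=52, score=63) -> no


ANSWER: Alice, Vic, Uma


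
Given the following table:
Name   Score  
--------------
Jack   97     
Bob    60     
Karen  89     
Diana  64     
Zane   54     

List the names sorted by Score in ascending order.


Sorting by Score (ascending):
  Zane: 54
  Bob: 60
  Diana: 64
  Karen: 89
  Jack: 97


ANSWER: Zane, Bob, Diana, Karen, Jack


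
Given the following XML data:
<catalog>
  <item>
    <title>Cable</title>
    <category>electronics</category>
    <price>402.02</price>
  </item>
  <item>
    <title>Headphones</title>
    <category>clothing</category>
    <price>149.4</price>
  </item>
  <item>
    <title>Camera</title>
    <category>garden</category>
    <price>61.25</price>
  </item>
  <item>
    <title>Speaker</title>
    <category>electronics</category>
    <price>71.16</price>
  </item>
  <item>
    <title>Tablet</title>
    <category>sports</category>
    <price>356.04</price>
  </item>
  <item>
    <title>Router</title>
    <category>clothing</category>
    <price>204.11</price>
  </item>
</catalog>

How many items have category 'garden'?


Scanning <item> elements for <category>garden</category>:
  Item 3: Camera -> MATCH
Count: 1

ANSWER: 1


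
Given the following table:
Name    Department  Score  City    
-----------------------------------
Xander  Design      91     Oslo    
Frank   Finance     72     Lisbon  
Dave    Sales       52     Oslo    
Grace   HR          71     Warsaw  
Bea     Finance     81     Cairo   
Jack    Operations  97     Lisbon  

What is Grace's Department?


Row 4: Grace
Department = HR

ANSWER: HR
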